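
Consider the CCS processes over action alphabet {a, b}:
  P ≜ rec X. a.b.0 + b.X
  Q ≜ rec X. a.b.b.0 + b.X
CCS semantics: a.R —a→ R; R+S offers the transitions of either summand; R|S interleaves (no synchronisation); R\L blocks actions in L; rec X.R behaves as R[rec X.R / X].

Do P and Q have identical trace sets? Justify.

Reachable graph of P (3 states):
  u0 = rec X. a.b.0 + b.X | =a=> u1, =b=> u0
  u1 = b.0 | =b=> u2
  u2 = 0 | deadlocked
Reachable graph of Q (4 states):
  v0 = rec X. a.b.b.0 + b.X | =a=> v1, =b=> v0
  v1 = b.b.0 | =b=> v2
  v2 = b.0 | =b=> v3
  v3 = 0 | deadlocked
Executing abb from Q (initial set {v0}):
  after a @ step 1: {v1}
  after b @ step 2: {v2}
  after b @ step 3: {v3}
  — Q admits the full trace.
Executing abb from P (initial set {u0}):
  after a @ step 1: {u1}
  after b @ step 2: {u2}
  after b @ step 3: ∅ (P stuck)

traces(P) ≠ traces(Q) — witness ⟨abb⟩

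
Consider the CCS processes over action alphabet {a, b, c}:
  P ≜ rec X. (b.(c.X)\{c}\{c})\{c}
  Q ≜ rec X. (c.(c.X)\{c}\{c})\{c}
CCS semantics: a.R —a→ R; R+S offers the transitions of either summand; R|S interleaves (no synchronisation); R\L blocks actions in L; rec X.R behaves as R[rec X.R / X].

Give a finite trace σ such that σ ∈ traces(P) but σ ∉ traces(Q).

LTS(P): 2 reachable states
  m0 = rec X. (b.(c.X)\{c}\{c})\{c} has moves =b=> m1
  m1 = (c.(rec X. (b.(c.X)\{c}\{c})\{c}))\{c}\{c}\{c} has moves (no moves)
LTS(Q): 1 reachable states
  n0 = rec X. (c.(c.X)\{c}\{c})\{c} has moves (no moves)
Trace ⟨b⟩ through P, begin at {m0}:
  step 1 (b): {m1}
  P completes σ.
Trace ⟨b⟩ through Q, begin at {n0}:
  step 1 (b): no successor for Q

b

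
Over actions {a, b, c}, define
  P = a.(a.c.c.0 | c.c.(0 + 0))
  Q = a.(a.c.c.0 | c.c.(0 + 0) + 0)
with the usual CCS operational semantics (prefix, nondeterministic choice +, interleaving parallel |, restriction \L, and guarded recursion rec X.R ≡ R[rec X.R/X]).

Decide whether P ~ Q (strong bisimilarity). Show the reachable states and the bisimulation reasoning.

YES

Reachable graph of P (13 states):
  s0 = a.(a.c.c.0 | c.c.(0 + 0)) → =a=> s1
  s1 = a.c.c.0 | c.c.(0 + 0) → =a=> s2, =c=> s3
  s2 = c.c.0 | c.c.(0 + 0) → =c=> s4, =c=> s5
  s3 = a.c.c.0 | c.(0 + 0) → =a=> s5, =c=> s6
  s4 = c.0 | c.c.(0 + 0) → =c=> s7, =c=> s8
  s5 = c.c.0 | c.(0 + 0) → =c=> s8, =c=> s9
  s6 = a.c.c.0 | (0 + 0) → =a=> s9
  s7 = 0 | c.c.(0 + 0) → =c=> s10
  s8 = c.0 | c.(0 + 0) → =c=> s10, =c=> s11
  s9 = c.c.0 | (0 + 0) → =c=> s11
  s10 = 0 | c.(0 + 0) → =c=> s12
  s11 = c.0 | (0 + 0) → =c=> s12
  s12 = 0 | (0 + 0) → ∅
Reachable graph of Q (13 states):
  t0 = a.(a.c.c.0 | c.c.(0 + 0) + 0) → =a=> t1
  t1 = a.c.c.0 | c.c.(0 + 0) + 0 → =a=> t2, =c=> t3
  t2 = c.c.0 | c.c.(0 + 0) → =c=> t4, =c=> t5
  t3 = a.c.c.0 | c.(0 + 0) → =a=> t5, =c=> t6
  t4 = c.0 | c.c.(0 + 0) → =c=> t7, =c=> t8
  t5 = c.c.0 | c.(0 + 0) → =c=> t8, =c=> t9
  t6 = a.c.c.0 | (0 + 0) → =a=> t9
  t7 = 0 | c.c.(0 + 0) → =c=> t10
  t8 = c.0 | c.(0 + 0) → =c=> t10, =c=> t11
  t9 = c.c.0 | (0 + 0) → =c=> t11
  t10 = 0 | c.(0 + 0) → =c=> t12
  t11 = c.0 | (0 + 0) → =c=> t12
  t12 = 0 | (0 + 0) → ∅
Coarsest stable partition (strong bisimilarity classes):
  B0 = {s0, t0}
  B1 = {s1, t1}
  B2 = {s3, t3}
  B3 = {s6, t6}
  B4 = {s7, s8, s9, t7, t8, t9}
  B5 = {s10, s11, t10, t11}
  B6 = {s12, t12}
  B7 = {s4, s5, t4, t5}
  B8 = {s2, t2}
s0 ∈ B0, t0 ∈ B0 → same block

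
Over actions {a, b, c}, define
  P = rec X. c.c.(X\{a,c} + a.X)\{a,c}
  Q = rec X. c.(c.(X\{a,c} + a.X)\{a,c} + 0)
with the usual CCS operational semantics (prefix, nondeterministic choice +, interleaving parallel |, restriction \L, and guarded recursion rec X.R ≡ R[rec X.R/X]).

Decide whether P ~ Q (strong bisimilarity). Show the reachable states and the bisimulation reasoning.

bisimilar

LTS(P): 3 reachable states
  s0 = rec X. c.c.(X\{a,c} + a.X)\{a,c} → =c=> s1
  s1 = c.((rec X. c.c.(X\{a,c} + a.X)\{a,c})\{a,c} + a.(rec X. c.c.(X\{a,c} + a.X)\{a,c}))\{a,c} → =c=> s2
  s2 = ((rec X. c.c.(X\{a,c} + a.X)\{a,c})\{a,c} + a.(rec X. c.c.(X\{a,c} + a.X)\{a,c}))\{a,c} → ·
LTS(Q): 3 reachable states
  t0 = rec X. c.(c.(X\{a,c} + a.X)\{a,c} + 0) → =c=> t1
  t1 = c.((rec X. c.(c.(X\{a,c} + a.X)\{a,c} + 0))\{a,c} + a.(rec X. c.(c.(X\{a,c} + a.X)\{a,c} + 0)))\{a,c} + 0 → =c=> t2
  t2 = ((rec X. c.(c.(X\{a,c} + a.X)\{a,c} + 0))\{a,c} + a.(rec X. c.(c.(X\{a,c} + a.X)\{a,c} + 0)))\{a,c} → ·
Bisimilarity quotient blocks:
  B0 = {s0, t0}
  B1 = {s1, t1}
  B2 = {s2, t2}
s0 ∈ B0, t0 ∈ B0 → same block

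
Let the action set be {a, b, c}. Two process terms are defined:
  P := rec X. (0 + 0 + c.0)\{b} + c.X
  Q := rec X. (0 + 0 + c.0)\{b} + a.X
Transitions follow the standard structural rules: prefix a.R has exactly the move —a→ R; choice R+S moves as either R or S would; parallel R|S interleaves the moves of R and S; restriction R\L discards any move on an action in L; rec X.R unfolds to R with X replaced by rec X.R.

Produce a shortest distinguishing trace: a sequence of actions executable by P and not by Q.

LTS(P): 2 reachable states
  u0 = rec X. (0 + 0 + c.0)\{b} + c.X :: ··c··> u0, ··c··> u1
  u1 = 0\{b} :: stopped
LTS(Q): 2 reachable states
  v0 = rec X. (0 + 0 + c.0)\{b} + a.X :: ··a··> v0, ··c··> v1
  v1 = 0\{b} :: stopped
Trace ⟨cc⟩ through P, begin at {u0}:
  step 1 (c): {u0, u1}
  step 2 (c): {u0, u1}
  ✓ P
Trace ⟨cc⟩ through Q, begin at {v0}:
  step 1 (c): {v1}
  step 2 (c): no successor for Q

cc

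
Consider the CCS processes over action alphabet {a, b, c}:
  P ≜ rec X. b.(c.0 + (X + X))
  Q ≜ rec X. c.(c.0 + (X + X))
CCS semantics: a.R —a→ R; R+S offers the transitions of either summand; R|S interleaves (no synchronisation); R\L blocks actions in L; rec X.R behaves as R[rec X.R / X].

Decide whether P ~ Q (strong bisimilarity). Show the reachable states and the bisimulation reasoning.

LTS(P): 3 reachable states
  s0 = rec X. b.(c.0 + (X + X)) → ··b··> s1
  s1 = c.0 + ((rec X. b.(c.0 + (X + X))) + (rec X. b.(c.0 + (X + X)))) → ··b··> s1, ··c··> s2
  s2 = 0 → ·
LTS(Q): 3 reachable states
  t0 = rec X. c.(c.0 + (X + X)) → ··c··> t1
  t1 = c.0 + ((rec X. c.(c.0 + (X + X))) + (rec X. c.(c.0 + (X + X)))) → ··c··> t1, ··c··> t2
  t2 = 0 → ·
Bisimilarity quotient blocks:
  B0 = {s0}
  B1 = {s1}
  B2 = {s2, t2}
  B3 = {t0}
  B4 = {t1}
s0 ∈ B0, t0 ∈ B3 → different blocks

not bisimilar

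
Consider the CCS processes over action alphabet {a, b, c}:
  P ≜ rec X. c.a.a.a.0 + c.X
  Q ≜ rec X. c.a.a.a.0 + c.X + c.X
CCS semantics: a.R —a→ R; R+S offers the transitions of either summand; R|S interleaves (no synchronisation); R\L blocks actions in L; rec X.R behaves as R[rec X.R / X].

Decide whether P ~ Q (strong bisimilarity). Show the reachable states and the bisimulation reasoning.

P ~ Q

P's transition system — 5 states:
  u0 = rec X. c.a.a.a.0 + c.X → —c→ u0, —c→ u1
  u1 = a.a.a.0 → —a→ u2
  u2 = a.a.0 → —a→ u3
  u3 = a.0 → —a→ u4
  u4 = 0 → (no moves)
Q's transition system — 5 states:
  v0 = rec X. c.a.a.a.0 + c.X + c.X → —c→ v0, —c→ v1
  v1 = a.a.a.0 → —a→ v2
  v2 = a.a.0 → —a→ v3
  v3 = a.0 → —a→ v4
  v4 = 0 → (no moves)
Partition-refinement fixed point:
  B0 = {u0, v0}
  B1 = {u1, v1}
  B2 = {u2, v2}
  B3 = {u3, v3}
  B4 = {u4, v4}
u0 ∈ B0, v0 ∈ B0 → same block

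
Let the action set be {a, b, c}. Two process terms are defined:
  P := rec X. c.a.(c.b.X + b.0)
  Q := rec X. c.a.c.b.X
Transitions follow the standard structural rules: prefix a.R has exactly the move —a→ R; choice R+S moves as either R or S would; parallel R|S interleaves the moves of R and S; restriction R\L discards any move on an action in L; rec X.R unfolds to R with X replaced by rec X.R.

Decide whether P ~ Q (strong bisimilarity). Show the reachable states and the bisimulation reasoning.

LTS(P): 5 reachable states
  s0 = rec X. c.a.(c.b.X + b.0) ⊢ --c--▸ s1
  s1 = a.(c.b.(rec X. c.a.(c.b.X + b.0)) + b.0) ⊢ --a--▸ s2
  s2 = c.b.(rec X. c.a.(c.b.X + b.0)) + b.0 ⊢ --b--▸ s3, --c--▸ s4
  s3 = 0 ⊢ ·
  s4 = b.(rec X. c.a.(c.b.X + b.0)) ⊢ --b--▸ s0
LTS(Q): 4 reachable states
  t0 = rec X. c.a.c.b.X ⊢ --c--▸ t1
  t1 = a.c.b.(rec X. c.a.c.b.X) ⊢ --a--▸ t2
  t2 = c.b.(rec X. c.a.c.b.X) ⊢ --c--▸ t3
  t3 = b.(rec X. c.a.c.b.X) ⊢ --b--▸ t0
Partition-refinement fixed point:
  B0 = {s0}
  B1 = {s1}
  B2 = {s2}
  B3 = {s3}
  B4 = {s4}
  B5 = {t0}
  B6 = {t1}
  B7 = {t2}
  B8 = {t3}
s0 ∈ B0, t0 ∈ B5 → different blocks

NO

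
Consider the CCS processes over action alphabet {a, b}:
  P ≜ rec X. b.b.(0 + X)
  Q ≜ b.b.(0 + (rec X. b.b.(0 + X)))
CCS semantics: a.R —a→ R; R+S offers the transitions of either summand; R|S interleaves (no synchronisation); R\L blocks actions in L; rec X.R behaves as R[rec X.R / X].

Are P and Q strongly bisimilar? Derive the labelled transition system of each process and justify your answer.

Reachable graph of P (3 states):
  p0 = rec X. b.b.(0 + X) | --b--▸ p1
  p1 = b.(0 + (rec X. b.b.(0 + X))) | --b--▸ p2
  p2 = 0 + (rec X. b.b.(0 + X)) | --b--▸ p1
Reachable graph of Q (3 states):
  q0 = b.b.(0 + (rec X. b.b.(0 + X))) | --b--▸ q1
  q1 = b.(0 + (rec X. b.b.(0 + X))) | --b--▸ q2
  q2 = 0 + (rec X. b.b.(0 + X)) | --b--▸ q1
Coarsest stable partition (strong bisimilarity classes):
  B0 = {p0, p1, p2, q0, q1, q2}
p0 ∈ B0, q0 ∈ B0 → same block

YES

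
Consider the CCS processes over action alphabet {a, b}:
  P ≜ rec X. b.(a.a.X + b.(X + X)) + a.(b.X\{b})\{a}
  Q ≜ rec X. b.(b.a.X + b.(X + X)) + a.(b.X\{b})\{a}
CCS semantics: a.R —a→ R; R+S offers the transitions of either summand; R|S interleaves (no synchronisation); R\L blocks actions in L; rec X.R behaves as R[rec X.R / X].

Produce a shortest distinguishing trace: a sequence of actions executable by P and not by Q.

LTS(P): 6 reachable states
  u0 = rec X. b.(a.a.X + b.(X + X)) + a.(b.X\{b})\{a} has moves ··a··> u1, ··b··> u2
  u1 = (b.(rec X. b.(a.a.X + b.(X + X)) + a.(b.X\{b})\{a})\{b})\{a} has moves ··b··> u3
  u2 = a.a.(rec X. b.(a.a.X + b.(X + X)) + a.(b.X\{b})\{a}) + b.((rec X. b.(a.a.X + b.(X + X)) + a.(b.X\{b})\{a}) + (rec X. b.(a.a.X + b.(X + X)) + a.(b.X\{b})\{a})) has moves ··a··> u4, ··b··> u5
  u3 = (rec X. b.(a.a.X + b.(X + X)) + a.(b.X\{b})\{a})\{b}\{a} has moves deadlocked
  u4 = a.(rec X. b.(a.a.X + b.(X + X)) + a.(b.X\{b})\{a}) has moves ··a··> u0
  u5 = (rec X. b.(a.a.X + b.(X + X)) + a.(b.X\{b})\{a}) + (rec X. b.(a.a.X + b.(X + X)) + a.(b.X\{b})\{a}) has moves ··a··> u1, ··b··> u2
LTS(Q): 6 reachable states
  v0 = rec X. b.(b.a.X + b.(X + X)) + a.(b.X\{b})\{a} has moves ··a··> v1, ··b··> v2
  v1 = (b.(rec X. b.(b.a.X + b.(X + X)) + a.(b.X\{b})\{a})\{b})\{a} has moves ··b··> v3
  v2 = b.a.(rec X. b.(b.a.X + b.(X + X)) + a.(b.X\{b})\{a}) + b.((rec X. b.(b.a.X + b.(X + X)) + a.(b.X\{b})\{a}) + (rec X. b.(b.a.X + b.(X + X)) + a.(b.X\{b})\{a})) has moves ··b··> v4, ··b··> v5
  v3 = (rec X. b.(b.a.X + b.(X + X)) + a.(b.X\{b})\{a})\{b}\{a} has moves deadlocked
  v4 = (rec X. b.(b.a.X + b.(X + X)) + a.(b.X\{b})\{a}) + (rec X. b.(b.a.X + b.(X + X)) + a.(b.X\{b})\{a}) has moves ··a··> v1, ··b··> v2
  v5 = a.(rec X. b.(b.a.X + b.(X + X)) + a.(b.X\{b})\{a}) has moves ··a··> v0
Executing ba from P (initial set {u0}):
  step 1 (b): {u2}
  step 2 (a): {u4}
  ✓ P
Executing ba from Q (initial set {v0}):
  step 1 (b): {v2}
  step 2 (a): ∅  — Q cannot continue

ba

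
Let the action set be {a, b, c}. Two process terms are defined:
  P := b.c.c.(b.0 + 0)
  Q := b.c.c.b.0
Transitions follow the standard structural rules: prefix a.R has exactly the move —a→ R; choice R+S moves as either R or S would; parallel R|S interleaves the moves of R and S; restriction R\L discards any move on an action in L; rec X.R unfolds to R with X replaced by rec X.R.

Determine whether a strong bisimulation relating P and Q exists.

P's transition system — 5 states:
  p0 = b.c.c.(b.0 + 0) | ··b··> p1
  p1 = c.c.(b.0 + 0) | ··c··> p2
  p2 = c.(b.0 + 0) | ··c··> p3
  p3 = b.0 + 0 | ··b··> p4
  p4 = 0 | deadlocked
Q's transition system — 5 states:
  q0 = b.c.c.b.0 | ··b··> q1
  q1 = c.c.b.0 | ··c··> q2
  q2 = c.b.0 | ··c··> q3
  q3 = b.0 | ··b··> q4
  q4 = 0 | deadlocked
Partition-refinement fixed point:
  B0 = {p0, q0}
  B1 = {p1, q1}
  B2 = {p2, q2}
  B3 = {p3, q3}
  B4 = {p4, q4}
p0 ∈ B0, q0 ∈ B0 → same block

bisimilar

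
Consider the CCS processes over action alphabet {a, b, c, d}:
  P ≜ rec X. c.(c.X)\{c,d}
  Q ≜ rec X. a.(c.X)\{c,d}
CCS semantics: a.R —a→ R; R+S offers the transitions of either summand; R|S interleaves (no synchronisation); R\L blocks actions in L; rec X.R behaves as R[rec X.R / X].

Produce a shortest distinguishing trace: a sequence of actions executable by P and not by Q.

c

LTS(P): 2 reachable states
  p0 = rec X. c.(c.X)\{c,d} ⊢ --c--▸ p1
  p1 = (c.(rec X. c.(c.X)\{c,d}))\{c,d} ⊢ stopped
LTS(Q): 2 reachable states
  q0 = rec X. a.(c.X)\{c,d} ⊢ --a--▸ q1
  q1 = (c.(rec X. a.(c.X)\{c,d}))\{c,d} ⊢ stopped
Executing c from P (initial set {p0}):
  after c @ step 1: {p1}
  P completes σ.
Executing c from Q (initial set {q0}):
  after c @ step 1: no successor for Q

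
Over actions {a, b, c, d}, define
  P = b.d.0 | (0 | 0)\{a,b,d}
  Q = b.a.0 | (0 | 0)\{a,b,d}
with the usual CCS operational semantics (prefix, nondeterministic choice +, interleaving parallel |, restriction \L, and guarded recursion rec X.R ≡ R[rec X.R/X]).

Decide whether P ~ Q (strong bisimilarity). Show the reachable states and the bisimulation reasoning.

NO

Reachable graph of P (3 states):
  p0 = b.d.0 | (0 | 0)\{a,b,d} → -b-> p1
  p1 = d.0 | (0 | 0)\{a,b,d} → -d-> p2
  p2 = 0 | (0 | 0)\{a,b,d} → deadlocked
Reachable graph of Q (3 states):
  q0 = b.a.0 | (0 | 0)\{a,b,d} → -b-> q1
  q1 = a.0 | (0 | 0)\{a,b,d} → -a-> q2
  q2 = 0 | (0 | 0)\{a,b,d} → deadlocked
Bisimilarity quotient blocks:
  B0 = {p0}
  B1 = {p1}
  B2 = {p2, q2}
  B3 = {q0}
  B4 = {q1}
p0 ∈ B0, q0 ∈ B3 → different blocks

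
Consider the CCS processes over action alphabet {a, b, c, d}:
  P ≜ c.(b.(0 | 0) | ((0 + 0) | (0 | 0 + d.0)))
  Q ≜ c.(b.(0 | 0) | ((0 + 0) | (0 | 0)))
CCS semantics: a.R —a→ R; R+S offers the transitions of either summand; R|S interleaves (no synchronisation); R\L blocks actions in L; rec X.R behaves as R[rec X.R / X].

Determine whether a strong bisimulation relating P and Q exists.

LTS(P): 5 reachable states
  m0 = c.(b.(0 | 0) | ((0 + 0) | (0 | 0 + d.0))) :: --c--▸ m1
  m1 = b.(0 | 0) | ((0 + 0) | (0 | 0 + d.0)) :: --b--▸ m2, --d--▸ m3
  m2 = 0 | 0 | ((0 + 0) | (0 | 0 + d.0)) :: --d--▸ m4
  m3 = b.(0 | 0) | ((0 + 0) | 0) :: --b--▸ m4
  m4 = 0 | 0 | ((0 + 0) | 0) :: stopped
LTS(Q): 3 reachable states
  n0 = c.(b.(0 | 0) | ((0 + 0) | (0 | 0))) :: --c--▸ n1
  n1 = b.(0 | 0) | ((0 + 0) | (0 | 0)) :: --b--▸ n2
  n2 = 0 | 0 | ((0 + 0) | (0 | 0)) :: stopped
Partition-refinement fixed point:
  B0 = {m0}
  B1 = {m1}
  B2 = {m3, n1}
  B3 = {m4, n2}
  B4 = {m2}
  B5 = {n0}
m0 ∈ B0, n0 ∈ B5 → different blocks

NO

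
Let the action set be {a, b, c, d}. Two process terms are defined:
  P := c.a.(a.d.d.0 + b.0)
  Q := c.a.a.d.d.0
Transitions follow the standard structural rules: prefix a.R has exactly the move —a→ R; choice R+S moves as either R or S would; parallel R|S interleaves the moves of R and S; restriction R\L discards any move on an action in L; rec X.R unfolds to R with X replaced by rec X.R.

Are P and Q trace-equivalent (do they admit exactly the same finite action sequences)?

traces(P) ≠ traces(Q) — witness ⟨cab⟩

Reachable graph of P (6 states):
  p0 = c.a.(a.d.d.0 + b.0) :: -c-> p1
  p1 = a.(a.d.d.0 + b.0) :: -a-> p2
  p2 = a.d.d.0 + b.0 :: -a-> p3, -b-> p4
  p3 = d.d.0 :: -d-> p5
  p4 = 0 :: deadlocked
  p5 = d.0 :: -d-> p4
Reachable graph of Q (6 states):
  q0 = c.a.a.d.d.0 :: -c-> q1
  q1 = a.a.d.d.0 :: -a-> q2
  q2 = a.d.d.0 :: -a-> q3
  q3 = d.d.0 :: -d-> q4
  q4 = d.0 :: -d-> q5
  q5 = 0 :: deadlocked
Executing cab from P (initial set {p0}):
  after c @ step 1: {p1}
  after a @ step 2: {p2}
  after b @ step 3: {p4}
  — P admits the full trace.
Executing cab from Q (initial set {q0}):
  after c @ step 1: {q1}
  after a @ step 2: {q2}
  after b @ step 3: no successor for Q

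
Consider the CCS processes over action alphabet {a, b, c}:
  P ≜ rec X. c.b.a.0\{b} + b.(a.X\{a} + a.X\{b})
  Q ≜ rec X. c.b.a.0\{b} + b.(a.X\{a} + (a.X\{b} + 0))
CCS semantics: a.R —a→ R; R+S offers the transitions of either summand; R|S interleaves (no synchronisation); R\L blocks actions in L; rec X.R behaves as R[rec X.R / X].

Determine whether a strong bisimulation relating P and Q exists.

YES

LTS(P): 11 reachable states
  u0 = rec X. c.b.a.0\{b} + b.(a.X\{a} + a.X\{b}) ⊢ -b-> u1, -c-> u2
  u1 = a.(rec X. c.b.a.0\{b} + b.(a.X\{a} + a.X\{b}))\{a} + a.(rec X. c.b.a.0\{b} + b.(a.X\{a} + a.X\{b}))\{b} ⊢ -a-> u3, -a-> u4
  u2 = b.a.0\{b} ⊢ -b-> u5
  u3 = (rec X. c.b.a.0\{b} + b.(a.X\{a} + a.X\{b}))\{a} ⊢ -b-> u6, -c-> u7
  u4 = (rec X. c.b.a.0\{b} + b.(a.X\{a} + a.X\{b}))\{b} ⊢ -c-> u8
  u5 = a.0\{b} ⊢ -a-> u9
  u6 = (a.(rec X. c.b.a.0\{b} + b.(a.X\{a} + a.X\{b}))\{a} + a.(rec X. c.b.a.0\{b} + b.(a.X\{a} + a.X\{b}))\{b})\{a} ⊢ deadlocked
  u7 = (b.a.0\{b})\{a} ⊢ -b-> u10
  u8 = (b.a.0\{b})\{b} ⊢ deadlocked
  u9 = 0\{b} ⊢ deadlocked
  u10 = (a.0\{b})\{a} ⊢ deadlocked
LTS(Q): 11 reachable states
  v0 = rec X. c.b.a.0\{b} + b.(a.X\{a} + (a.X\{b} + 0)) ⊢ -b-> v1, -c-> v2
  v1 = a.(rec X. c.b.a.0\{b} + b.(a.X\{a} + (a.X\{b} + 0)))\{a} + (a.(rec X. c.b.a.0\{b} + b.(a.X\{a} + (a.X\{b} + 0)))\{b} + 0) ⊢ -a-> v3, -a-> v4
  v2 = b.a.0\{b} ⊢ -b-> v5
  v3 = (rec X. c.b.a.0\{b} + b.(a.X\{a} + (a.X\{b} + 0)))\{a} ⊢ -b-> v6, -c-> v7
  v4 = (rec X. c.b.a.0\{b} + b.(a.X\{a} + (a.X\{b} + 0)))\{b} ⊢ -c-> v8
  v5 = a.0\{b} ⊢ -a-> v9
  v6 = (a.(rec X. c.b.a.0\{b} + b.(a.X\{a} + (a.X\{b} + 0)))\{a} + (a.(rec X. c.b.a.0\{b} + b.(a.X\{a} + (a.X\{b} + 0)))\{b} + 0))\{a} ⊢ deadlocked
  v7 = (b.a.0\{b})\{a} ⊢ -b-> v10
  v8 = (b.a.0\{b})\{b} ⊢ deadlocked
  v9 = 0\{b} ⊢ deadlocked
  v10 = (a.0\{b})\{a} ⊢ deadlocked
Bisimilarity quotient blocks:
  B0 = {u0, v0}
  B1 = {u2, v2}
  B2 = {u5, v5}
  B3 = {u10, u6, u8, u9, v10, v6, v8, v9}
  B4 = {u1, v1}
  B5 = {u4, v4}
  B6 = {u3, v3}
  B7 = {u7, v7}
u0 ∈ B0, v0 ∈ B0 → same block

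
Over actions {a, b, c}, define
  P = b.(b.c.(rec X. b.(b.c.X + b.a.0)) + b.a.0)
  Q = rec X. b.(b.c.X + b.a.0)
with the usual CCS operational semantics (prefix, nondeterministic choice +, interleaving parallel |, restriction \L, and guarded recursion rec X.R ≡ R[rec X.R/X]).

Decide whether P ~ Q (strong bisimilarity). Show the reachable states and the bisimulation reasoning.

P ~ Q

LTS(P): 6 reachable states
  s0 = b.(b.c.(rec X. b.(b.c.X + b.a.0)) + b.a.0) | ··b··> s1
  s1 = b.c.(rec X. b.(b.c.X + b.a.0)) + b.a.0 | ··b··> s2, ··b··> s3
  s2 = a.0 | ··a··> s4
  s3 = c.(rec X. b.(b.c.X + b.a.0)) | ··c··> s5
  s4 = 0 | deadlocked
  s5 = rec X. b.(b.c.X + b.a.0) | ··b··> s1
LTS(Q): 5 reachable states
  t0 = rec X. b.(b.c.X + b.a.0) | ··b··> t1
  t1 = b.c.(rec X. b.(b.c.X + b.a.0)) + b.a.0 | ··b··> t2, ··b··> t3
  t2 = a.0 | ··a··> t4
  t3 = c.(rec X. b.(b.c.X + b.a.0)) | ··c··> t0
  t4 = 0 | deadlocked
Partition-refinement fixed point:
  B0 = {s0, s5, t0}
  B1 = {s1, t1}
  B2 = {s3, t3}
  B3 = {s2, t2}
  B4 = {s4, t4}
s0 ∈ B0, t0 ∈ B0 → same block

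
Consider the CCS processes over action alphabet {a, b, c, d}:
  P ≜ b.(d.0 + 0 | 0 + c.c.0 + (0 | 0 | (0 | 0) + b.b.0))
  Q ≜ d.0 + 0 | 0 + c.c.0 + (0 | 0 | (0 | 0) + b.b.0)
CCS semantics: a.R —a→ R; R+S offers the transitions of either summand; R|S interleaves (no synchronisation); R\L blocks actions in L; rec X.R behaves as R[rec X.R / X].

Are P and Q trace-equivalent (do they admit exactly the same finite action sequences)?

trace-distinct — witness ⟨bc⟩

Reachable graph of P (5 states):
  u0 = b.(d.0 + 0 | 0 + c.c.0 + (0 | 0 | (0 | 0) + b.b.0)) | --b--▸ u1
  u1 = d.0 + 0 | 0 + c.c.0 + (0 | 0 | (0 | 0) + b.b.0) | --b--▸ u2, --c--▸ u3, --d--▸ u4
  u2 = b.0 | --b--▸ u4
  u3 = c.0 | --c--▸ u4
  u4 = 0 | ∅
Reachable graph of Q (4 states):
  v0 = d.0 + 0 | 0 + c.c.0 + (0 | 0 | (0 | 0) + b.b.0) | --b--▸ v1, --c--▸ v2, --d--▸ v3
  v1 = b.0 | --b--▸ v3
  v2 = c.0 | --c--▸ v3
  v3 = 0 | ∅
Run σ = ⟨bc⟩ on P: start {u0}
  after b @ step 1: {u1}
  after c @ step 2: {u3}
  P completes σ.
Run σ = ⟨bc⟩ on Q: start {v0}
  after b @ step 1: {v1}
  after c @ step 2: no successor for Q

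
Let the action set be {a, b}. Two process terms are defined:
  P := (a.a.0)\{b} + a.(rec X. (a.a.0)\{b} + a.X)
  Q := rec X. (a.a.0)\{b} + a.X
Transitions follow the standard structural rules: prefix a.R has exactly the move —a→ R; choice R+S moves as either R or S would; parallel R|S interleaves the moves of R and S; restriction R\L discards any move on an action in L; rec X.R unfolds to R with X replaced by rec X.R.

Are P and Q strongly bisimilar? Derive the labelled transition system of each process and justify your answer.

bisimilar

P's transition system — 4 states:
  u0 = (a.a.0)\{b} + a.(rec X. (a.a.0)\{b} + a.X) ⊢ -a-> u1, -a-> u2
  u1 = (a.0)\{b} ⊢ -a-> u3
  u2 = rec X. (a.a.0)\{b} + a.X ⊢ -a-> u1, -a-> u2
  u3 = 0\{b} ⊢ deadlocked
Q's transition system — 3 states:
  v0 = rec X. (a.a.0)\{b} + a.X ⊢ -a-> v0, -a-> v1
  v1 = (a.0)\{b} ⊢ -a-> v2
  v2 = 0\{b} ⊢ deadlocked
Partition-refinement fixed point:
  B0 = {u0, u2, v0}
  B1 = {u1, v1}
  B2 = {u3, v2}
u0 ∈ B0, v0 ∈ B0 → same block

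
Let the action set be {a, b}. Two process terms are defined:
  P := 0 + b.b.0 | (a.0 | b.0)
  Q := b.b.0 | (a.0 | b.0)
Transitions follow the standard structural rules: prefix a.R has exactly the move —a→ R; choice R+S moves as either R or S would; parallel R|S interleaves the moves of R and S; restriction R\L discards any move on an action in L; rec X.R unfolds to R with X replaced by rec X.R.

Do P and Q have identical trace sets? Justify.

P's transition system — 12 states:
  s0 = 0 + b.b.0 | (a.0 | b.0) ⊢ =a=> s1, =b=> s2, =b=> s3
  s1 = b.b.0 | (0 | b.0) ⊢ =b=> s4, =b=> s5
  s2 = b.0 | (a.0 | b.0) ⊢ =a=> s4, =b=> s6, =b=> s7
  s3 = b.b.0 | (a.0 | 0) ⊢ =a=> s5, =b=> s7
  s4 = b.0 | (0 | b.0) ⊢ =b=> s8, =b=> s9
  s5 = b.b.0 | (0 | 0) ⊢ =b=> s9
  s6 = 0 | (a.0 | b.0) ⊢ =a=> s8, =b=> s10
  s7 = b.0 | (a.0 | 0) ⊢ =a=> s9, =b=> s10
  s8 = 0 | (0 | b.0) ⊢ =b=> s11
  s9 = b.0 | (0 | 0) ⊢ =b=> s11
  s10 = 0 | (a.0 | 0) ⊢ =a=> s11
  s11 = 0 | (0 | 0) ⊢ ·
Q's transition system — 12 states:
  t0 = b.b.0 | (a.0 | b.0) ⊢ =a=> t1, =b=> t2, =b=> t3
  t1 = b.b.0 | (0 | b.0) ⊢ =b=> t4, =b=> t5
  t2 = b.0 | (a.0 | b.0) ⊢ =a=> t4, =b=> t6, =b=> t7
  t3 = b.b.0 | (a.0 | 0) ⊢ =a=> t5, =b=> t7
  t4 = b.0 | (0 | b.0) ⊢ =b=> t8, =b=> t9
  t5 = b.b.0 | (0 | 0) ⊢ =b=> t9
  t6 = 0 | (a.0 | b.0) ⊢ =a=> t8, =b=> t10
  t7 = b.0 | (a.0 | 0) ⊢ =a=> t9, =b=> t10
  t8 = 0 | (0 | b.0) ⊢ =b=> t11
  t9 = b.0 | (0 | 0) ⊢ =b=> t11
  t10 = 0 | (a.0 | 0) ⊢ =a=> t11
  t11 = 0 | (0 | 0) ⊢ ·
Coarsest stable partition (strong bisimilarity classes):
  B0 = {s0, t0}
  B1 = {s1, t1}
  B2 = {s4, s5, t4, t5}
  B3 = {s8, s9, t8, t9}
  B4 = {s11, t11}
  B5 = {s2, s3, t2, t3}
  B6 = {s6, s7, t6, t7}
  B7 = {s10, t10}
s0 ∈ B0, t0 ∈ B0 → same block
Bisimilar ⇒ trace-equivalent.

YES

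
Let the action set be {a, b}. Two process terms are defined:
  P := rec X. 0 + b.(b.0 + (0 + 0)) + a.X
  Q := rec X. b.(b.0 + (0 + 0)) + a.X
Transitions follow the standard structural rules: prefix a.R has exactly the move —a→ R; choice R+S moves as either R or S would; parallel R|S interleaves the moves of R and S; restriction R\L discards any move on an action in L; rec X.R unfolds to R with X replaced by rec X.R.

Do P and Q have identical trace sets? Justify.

Reachable graph of P (3 states):
  s0 = rec X. 0 + b.(b.0 + (0 + 0)) + a.X :: ··a··> s0, ··b··> s1
  s1 = b.0 + (0 + 0) :: ··b··> s2
  s2 = 0 :: (no moves)
Reachable graph of Q (3 states):
  t0 = rec X. b.(b.0 + (0 + 0)) + a.X :: ··a··> t0, ··b··> t1
  t1 = b.0 + (0 + 0) :: ··b··> t2
  t2 = 0 :: (no moves)
Partition-refinement fixed point:
  B0 = {s0, t0}
  B1 = {s1, t1}
  B2 = {s2, t2}
s0 ∈ B0, t0 ∈ B0 → same block
Bisimilar ⇒ trace-equivalent.

YES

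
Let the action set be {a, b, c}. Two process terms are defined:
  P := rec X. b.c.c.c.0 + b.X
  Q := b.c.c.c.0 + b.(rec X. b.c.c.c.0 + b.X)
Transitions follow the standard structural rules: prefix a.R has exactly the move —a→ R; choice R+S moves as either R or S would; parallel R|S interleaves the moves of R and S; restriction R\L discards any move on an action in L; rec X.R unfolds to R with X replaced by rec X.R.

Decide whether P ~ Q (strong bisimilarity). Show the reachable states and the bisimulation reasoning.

LTS(P): 5 reachable states
  p0 = rec X. b.c.c.c.0 + b.X :: =b=> p0, =b=> p1
  p1 = c.c.c.0 :: =c=> p2
  p2 = c.c.0 :: =c=> p3
  p3 = c.0 :: =c=> p4
  p4 = 0 :: deadlocked
LTS(Q): 6 reachable states
  q0 = b.c.c.c.0 + b.(rec X. b.c.c.c.0 + b.X) :: =b=> q1, =b=> q2
  q1 = c.c.c.0 :: =c=> q3
  q2 = rec X. b.c.c.c.0 + b.X :: =b=> q1, =b=> q2
  q3 = c.c.0 :: =c=> q4
  q4 = c.0 :: =c=> q5
  q5 = 0 :: deadlocked
Bisimilarity quotient blocks:
  B0 = {p0, q0, q2}
  B1 = {p1, q1}
  B2 = {p2, q3}
  B3 = {p3, q4}
  B4 = {p4, q5}
p0 ∈ B0, q0 ∈ B0 → same block

bisimilar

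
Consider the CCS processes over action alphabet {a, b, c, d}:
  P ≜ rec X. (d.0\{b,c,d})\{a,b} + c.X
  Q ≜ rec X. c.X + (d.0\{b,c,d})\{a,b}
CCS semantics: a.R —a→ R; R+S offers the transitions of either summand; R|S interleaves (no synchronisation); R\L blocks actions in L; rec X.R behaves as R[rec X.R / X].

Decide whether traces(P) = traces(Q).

YES

P's transition system — 2 states:
  p0 = rec X. (d.0\{b,c,d})\{a,b} + c.X | —c→ p0, —d→ p1
  p1 = 0\{b,c,d}\{a,b} | ·
Q's transition system — 2 states:
  q0 = rec X. c.X + (d.0\{b,c,d})\{a,b} | —c→ q0, —d→ q1
  q1 = 0\{b,c,d}\{a,b} | ·
Bisimilarity quotient blocks:
  B0 = {p0, q0}
  B1 = {p1, q1}
p0 ∈ B0, q0 ∈ B0 → same block
Bisimilar ⇒ trace-equivalent.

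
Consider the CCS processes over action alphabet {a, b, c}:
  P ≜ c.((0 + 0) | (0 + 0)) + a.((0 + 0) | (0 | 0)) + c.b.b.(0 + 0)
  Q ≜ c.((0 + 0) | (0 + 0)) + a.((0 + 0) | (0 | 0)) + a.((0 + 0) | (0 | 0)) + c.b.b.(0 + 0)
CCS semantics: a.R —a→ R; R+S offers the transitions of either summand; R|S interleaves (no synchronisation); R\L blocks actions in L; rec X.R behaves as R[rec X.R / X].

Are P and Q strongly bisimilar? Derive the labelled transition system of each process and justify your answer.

bisimilar

LTS(P): 6 reachable states
  s0 = c.((0 + 0) | (0 + 0)) + a.((0 + 0) | (0 | 0)) + c.b.b.(0 + 0) has moves -a-> s1, -c-> s2, -c-> s3
  s1 = (0 + 0) | (0 | 0) has moves ∅
  s2 = (0 + 0) | (0 + 0) has moves ∅
  s3 = b.b.(0 + 0) has moves -b-> s4
  s4 = b.(0 + 0) has moves -b-> s5
  s5 = 0 + 0 has moves ∅
LTS(Q): 6 reachable states
  t0 = c.((0 + 0) | (0 + 0)) + a.((0 + 0) | (0 | 0)) + a.((0 + 0) | (0 | 0)) + c.b.b.(0 + 0) has moves -a-> t1, -c-> t2, -c-> t3
  t1 = (0 + 0) | (0 | 0) has moves ∅
  t2 = (0 + 0) | (0 + 0) has moves ∅
  t3 = b.b.(0 + 0) has moves -b-> t4
  t4 = b.(0 + 0) has moves -b-> t5
  t5 = 0 + 0 has moves ∅
Coarsest stable partition (strong bisimilarity classes):
  B0 = {s0, t0}
  B1 = {s1, s2, s5, t1, t2, t5}
  B2 = {s3, t3}
  B3 = {s4, t4}
s0 ∈ B0, t0 ∈ B0 → same block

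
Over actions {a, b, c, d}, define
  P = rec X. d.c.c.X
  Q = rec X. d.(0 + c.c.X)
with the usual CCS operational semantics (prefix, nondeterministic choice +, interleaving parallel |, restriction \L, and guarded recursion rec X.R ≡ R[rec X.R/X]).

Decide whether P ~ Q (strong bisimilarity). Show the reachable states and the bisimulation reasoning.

YES

LTS(P): 3 reachable states
  m0 = rec X. d.c.c.X → =d=> m1
  m1 = c.c.(rec X. d.c.c.X) → =c=> m2
  m2 = c.(rec X. d.c.c.X) → =c=> m0
LTS(Q): 3 reachable states
  n0 = rec X. d.(0 + c.c.X) → =d=> n1
  n1 = 0 + c.c.(rec X. d.(0 + c.c.X)) → =c=> n2
  n2 = c.(rec X. d.(0 + c.c.X)) → =c=> n0
Coarsest stable partition (strong bisimilarity classes):
  B0 = {m0, n0}
  B1 = {m1, n1}
  B2 = {m2, n2}
m0 ∈ B0, n0 ∈ B0 → same block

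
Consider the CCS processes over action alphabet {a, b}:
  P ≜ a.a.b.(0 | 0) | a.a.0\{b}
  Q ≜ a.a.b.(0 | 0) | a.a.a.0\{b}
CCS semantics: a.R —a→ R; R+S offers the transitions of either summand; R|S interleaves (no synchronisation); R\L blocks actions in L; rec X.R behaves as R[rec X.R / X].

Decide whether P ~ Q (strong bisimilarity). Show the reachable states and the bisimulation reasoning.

not bisimilar

Reachable graph of P (12 states):
  u0 = a.a.b.(0 | 0) | a.a.0\{b} | -a-> u1, -a-> u2
  u1 = a.a.b.(0 | 0) | a.0\{b} | -a-> u3, -a-> u4
  u2 = a.b.(0 | 0) | a.a.0\{b} | -a-> u4, -a-> u5
  u3 = a.a.b.(0 | 0) | 0\{b} | -a-> u6
  u4 = a.b.(0 | 0) | a.0\{b} | -a-> u6, -a-> u7
  u5 = b.(0 | 0) | a.a.0\{b} | -a-> u7, -b-> u8
  u6 = a.b.(0 | 0) | 0\{b} | -a-> u9
  u7 = b.(0 | 0) | a.0\{b} | -a-> u9, -b-> u10
  u8 = 0 | 0 | a.a.0\{b} | -a-> u10
  u9 = b.(0 | 0) | 0\{b} | -b-> u11
  u10 = 0 | 0 | a.0\{b} | -a-> u11
  u11 = 0 | 0 | 0\{b} | ·
Reachable graph of Q (16 states):
  v0 = a.a.b.(0 | 0) | a.a.a.0\{b} | -a-> v1, -a-> v2
  v1 = a.a.b.(0 | 0) | a.a.0\{b} | -a-> v3, -a-> v4
  v2 = a.b.(0 | 0) | a.a.a.0\{b} | -a-> v4, -a-> v5
  v3 = a.a.b.(0 | 0) | a.0\{b} | -a-> v6, -a-> v7
  v4 = a.b.(0 | 0) | a.a.0\{b} | -a-> v7, -a-> v8
  v5 = b.(0 | 0) | a.a.a.0\{b} | -a-> v8, -b-> v9
  v6 = a.a.b.(0 | 0) | 0\{b} | -a-> v10
  v7 = a.b.(0 | 0) | a.0\{b} | -a-> v10, -a-> v11
  v8 = b.(0 | 0) | a.a.0\{b} | -a-> v11, -b-> v12
  v9 = 0 | 0 | a.a.a.0\{b} | -a-> v12
  v10 = a.b.(0 | 0) | 0\{b} | -a-> v13
  v11 = b.(0 | 0) | a.0\{b} | -a-> v13, -b-> v14
  v12 = 0 | 0 | a.a.0\{b} | -a-> v14
  v13 = b.(0 | 0) | 0\{b} | -b-> v15
  v14 = 0 | 0 | a.0\{b} | -a-> v15
  v15 = 0 | 0 | 0\{b} | ·
Partition-refinement fixed point:
  B0 = {u0, v1}
  B1 = {u2, v4}
  B2 = {u5, v8}
  B3 = {u7, v11}
  B4 = {u9, v13}
  B5 = {u11, v15}
  B6 = {u10, v14}
  B7 = {u8, v12}
  B8 = {u4, v7}
  B9 = {u6, v10}
  B10 = {u1, v3}
  B11 = {u3, v6}
  B12 = {v0}
  B13 = {v2}
  B14 = {v5}
  B15 = {v9}
u0 ∈ B0, v0 ∈ B12 → different blocks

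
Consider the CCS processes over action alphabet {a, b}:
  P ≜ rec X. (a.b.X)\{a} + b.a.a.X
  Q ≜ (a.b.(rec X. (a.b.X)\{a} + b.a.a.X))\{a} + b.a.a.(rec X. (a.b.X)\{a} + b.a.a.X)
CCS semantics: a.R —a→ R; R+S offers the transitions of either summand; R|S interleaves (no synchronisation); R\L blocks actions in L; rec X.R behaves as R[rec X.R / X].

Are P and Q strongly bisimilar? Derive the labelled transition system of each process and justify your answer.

LTS(P): 3 reachable states
  u0 = rec X. (a.b.X)\{a} + b.a.a.X ⊢ ··b··> u1
  u1 = a.a.(rec X. (a.b.X)\{a} + b.a.a.X) ⊢ ··a··> u2
  u2 = a.(rec X. (a.b.X)\{a} + b.a.a.X) ⊢ ··a··> u0
LTS(Q): 4 reachable states
  v0 = (a.b.(rec X. (a.b.X)\{a} + b.a.a.X))\{a} + b.a.a.(rec X. (a.b.X)\{a} + b.a.a.X) ⊢ ··b··> v1
  v1 = a.a.(rec X. (a.b.X)\{a} + b.a.a.X) ⊢ ··a··> v2
  v2 = a.(rec X. (a.b.X)\{a} + b.a.a.X) ⊢ ··a··> v3
  v3 = rec X. (a.b.X)\{a} + b.a.a.X ⊢ ··b··> v1
Coarsest stable partition (strong bisimilarity classes):
  B0 = {u0, v0, v3}
  B1 = {u1, v1}
  B2 = {u2, v2}
u0 ∈ B0, v0 ∈ B0 → same block

bisimilar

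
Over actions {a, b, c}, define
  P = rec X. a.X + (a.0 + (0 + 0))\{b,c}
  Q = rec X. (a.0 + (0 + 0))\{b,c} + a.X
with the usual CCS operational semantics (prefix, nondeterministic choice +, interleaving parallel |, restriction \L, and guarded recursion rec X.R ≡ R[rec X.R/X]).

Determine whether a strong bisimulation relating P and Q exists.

P ~ Q

Reachable graph of P (2 states):
  s0 = rec X. a.X + (a.0 + (0 + 0))\{b,c} has moves —a→ s0, —a→ s1
  s1 = 0\{b,c} has moves ∅
Reachable graph of Q (2 states):
  t0 = rec X. (a.0 + (0 + 0))\{b,c} + a.X has moves —a→ t0, —a→ t1
  t1 = 0\{b,c} has moves ∅
Coarsest stable partition (strong bisimilarity classes):
  B0 = {s0, t0}
  B1 = {s1, t1}
s0 ∈ B0, t0 ∈ B0 → same block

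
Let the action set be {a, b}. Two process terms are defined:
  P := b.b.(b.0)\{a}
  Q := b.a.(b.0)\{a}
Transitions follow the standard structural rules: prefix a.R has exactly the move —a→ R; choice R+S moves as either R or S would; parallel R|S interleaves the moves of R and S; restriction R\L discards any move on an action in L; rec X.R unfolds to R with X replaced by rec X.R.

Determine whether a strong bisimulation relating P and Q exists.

Reachable graph of P (4 states):
  s0 = b.b.(b.0)\{a} has moves =b=> s1
  s1 = b.(b.0)\{a} has moves =b=> s2
  s2 = (b.0)\{a} has moves =b=> s3
  s3 = 0\{a} has moves (no moves)
Reachable graph of Q (4 states):
  t0 = b.a.(b.0)\{a} has moves =b=> t1
  t1 = a.(b.0)\{a} has moves =a=> t2
  t2 = (b.0)\{a} has moves =b=> t3
  t3 = 0\{a} has moves (no moves)
Coarsest stable partition (strong bisimilarity classes):
  B0 = {s0}
  B1 = {s1}
  B2 = {s2, t2}
  B3 = {s3, t3}
  B4 = {t0}
  B5 = {t1}
s0 ∈ B0, t0 ∈ B4 → different blocks

NO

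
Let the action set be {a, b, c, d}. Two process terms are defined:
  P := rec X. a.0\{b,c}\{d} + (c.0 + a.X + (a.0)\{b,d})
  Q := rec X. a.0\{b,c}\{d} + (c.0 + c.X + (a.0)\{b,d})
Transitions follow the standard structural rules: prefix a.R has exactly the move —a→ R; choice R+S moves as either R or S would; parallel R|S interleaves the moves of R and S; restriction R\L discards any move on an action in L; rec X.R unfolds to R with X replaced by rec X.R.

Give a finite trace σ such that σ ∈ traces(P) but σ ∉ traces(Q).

P's transition system — 4 states:
  s0 = rec X. a.0\{b,c}\{d} + (c.0 + a.X + (a.0)\{b,d}) ⊢ —a→ s0, —a→ s1, —a→ s2, —c→ s3
  s1 = 0\{b,c}\{d} ⊢ deadlocked
  s2 = 0\{b,d} ⊢ deadlocked
  s3 = 0 ⊢ deadlocked
Q's transition system — 4 states:
  t0 = rec X. a.0\{b,c}\{d} + (c.0 + c.X + (a.0)\{b,d}) ⊢ —a→ t1, —a→ t2, —c→ t0, —c→ t3
  t1 = 0\{b,c}\{d} ⊢ deadlocked
  t2 = 0\{b,d} ⊢ deadlocked
  t3 = 0 ⊢ deadlocked
Trace ⟨aa⟩ through P, begin at {s0}:
  after a @ step 1: {s0, s1, s2}
  after a @ step 2: {s0, s1, s2}
  P completes σ.
Trace ⟨aa⟩ through Q, begin at {t0}:
  after a @ step 1: {t1, t2}
  after a @ step 2: no successor for Q

aa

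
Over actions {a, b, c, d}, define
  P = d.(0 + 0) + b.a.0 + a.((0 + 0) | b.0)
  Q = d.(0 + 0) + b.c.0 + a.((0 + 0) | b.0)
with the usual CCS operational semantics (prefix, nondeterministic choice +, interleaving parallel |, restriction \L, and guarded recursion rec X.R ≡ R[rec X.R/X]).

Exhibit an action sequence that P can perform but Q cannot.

Reachable graph of P (6 states):
  u0 = d.(0 + 0) + b.a.0 + a.((0 + 0) | b.0) :: --a--▸ u1, --b--▸ u2, --d--▸ u3
  u1 = (0 + 0) | b.0 :: --b--▸ u4
  u2 = a.0 :: --a--▸ u5
  u3 = 0 + 0 :: (no moves)
  u4 = (0 + 0) | 0 :: (no moves)
  u5 = 0 :: (no moves)
Reachable graph of Q (6 states):
  v0 = d.(0 + 0) + b.c.0 + a.((0 + 0) | b.0) :: --a--▸ v1, --b--▸ v2, --d--▸ v3
  v1 = (0 + 0) | b.0 :: --b--▸ v4
  v2 = c.0 :: --c--▸ v5
  v3 = 0 + 0 :: (no moves)
  v4 = (0 + 0) | 0 :: (no moves)
  v5 = 0 :: (no moves)
Trace ⟨ba⟩ through P, begin at {u0}:
  [1] b ⇒ {u2}
  [2] a ⇒ {u5}
  P completes σ.
Trace ⟨ba⟩ through Q, begin at {v0}:
  [1] b ⇒ {v2}
  [2] a ⇒ ∅  — Q cannot continue

ba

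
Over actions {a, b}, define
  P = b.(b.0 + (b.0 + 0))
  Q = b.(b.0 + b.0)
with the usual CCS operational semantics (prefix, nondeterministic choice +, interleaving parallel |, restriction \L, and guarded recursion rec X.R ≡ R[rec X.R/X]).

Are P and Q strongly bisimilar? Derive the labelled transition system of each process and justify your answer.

Reachable graph of P (3 states):
  p0 = b.(b.0 + (b.0 + 0)) :: --b--▸ p1
  p1 = b.0 + (b.0 + 0) :: --b--▸ p2
  p2 = 0 :: ·
Reachable graph of Q (3 states):
  q0 = b.(b.0 + b.0) :: --b--▸ q1
  q1 = b.0 + b.0 :: --b--▸ q2
  q2 = 0 :: ·
Coarsest stable partition (strong bisimilarity classes):
  B0 = {p0, q0}
  B1 = {p1, q1}
  B2 = {p2, q2}
p0 ∈ B0, q0 ∈ B0 → same block

bisimilar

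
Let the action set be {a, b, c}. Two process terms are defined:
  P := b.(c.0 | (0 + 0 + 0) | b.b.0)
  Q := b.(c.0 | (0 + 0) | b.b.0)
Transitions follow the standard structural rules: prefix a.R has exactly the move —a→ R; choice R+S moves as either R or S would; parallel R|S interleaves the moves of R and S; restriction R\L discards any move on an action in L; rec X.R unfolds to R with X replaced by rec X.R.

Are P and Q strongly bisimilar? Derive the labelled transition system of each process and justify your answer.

LTS(P): 7 reachable states
  p0 = b.(c.0 | (0 + 0 + 0) | b.b.0) | --b--▸ p1
  p1 = c.0 | (0 + 0 + 0) | b.b.0 | --b--▸ p2, --c--▸ p3
  p2 = c.0 | (0 + 0 + 0) | b.0 | --b--▸ p4, --c--▸ p5
  p3 = 0 | (0 + 0 + 0) | b.b.0 | --b--▸ p5
  p4 = c.0 | (0 + 0 + 0) | 0 | --c--▸ p6
  p5 = 0 | (0 + 0 + 0) | b.0 | --b--▸ p6
  p6 = 0 | (0 + 0 + 0) | 0 | ·
LTS(Q): 7 reachable states
  q0 = b.(c.0 | (0 + 0) | b.b.0) | --b--▸ q1
  q1 = c.0 | (0 + 0) | b.b.0 | --b--▸ q2, --c--▸ q3
  q2 = c.0 | (0 + 0) | b.0 | --b--▸ q4, --c--▸ q5
  q3 = 0 | (0 + 0) | b.b.0 | --b--▸ q5
  q4 = c.0 | (0 + 0) | 0 | --c--▸ q6
  q5 = 0 | (0 + 0) | b.0 | --b--▸ q6
  q6 = 0 | (0 + 0) | 0 | ·
Bisimilarity quotient blocks:
  B0 = {p0, q0}
  B1 = {p1, q1}
  B2 = {p2, q2}
  B3 = {p5, q5}
  B4 = {p6, q6}
  B5 = {p4, q4}
  B6 = {p3, q3}
p0 ∈ B0, q0 ∈ B0 → same block

P ~ Q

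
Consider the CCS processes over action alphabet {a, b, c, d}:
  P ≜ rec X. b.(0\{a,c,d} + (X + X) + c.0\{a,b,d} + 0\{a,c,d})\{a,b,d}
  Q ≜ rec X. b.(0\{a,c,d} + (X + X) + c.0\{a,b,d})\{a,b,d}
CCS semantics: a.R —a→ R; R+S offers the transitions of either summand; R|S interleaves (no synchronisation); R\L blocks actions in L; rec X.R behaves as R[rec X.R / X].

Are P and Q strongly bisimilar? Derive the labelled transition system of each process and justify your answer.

P ~ Q

Reachable graph of P (3 states):
  s0 = rec X. b.(0\{a,c,d} + (X + X) + c.0\{a,b,d} + 0\{a,c,d})\{a,b,d} | -b-> s1
  s1 = (0\{a,c,d} + ((rec X. b.(0\{a,c,d} + (X + X) + c.0\{a,b,d} + 0\{a,c,d})\{a,b,d}) + (rec X. b.(0\{a,c,d} + (X + X) + c.0\{a,b,d} + 0\{a,c,d})\{a,b,d})) + c.0\{a,b,d} + 0\{a,c,d})\{a,b,d} | -c-> s2
  s2 = 0\{a,b,d}\{a,b,d} | deadlocked
Reachable graph of Q (3 states):
  t0 = rec X. b.(0\{a,c,d} + (X + X) + c.0\{a,b,d})\{a,b,d} | -b-> t1
  t1 = (0\{a,c,d} + ((rec X. b.(0\{a,c,d} + (X + X) + c.0\{a,b,d})\{a,b,d}) + (rec X. b.(0\{a,c,d} + (X + X) + c.0\{a,b,d})\{a,b,d})) + c.0\{a,b,d})\{a,b,d} | -c-> t2
  t2 = 0\{a,b,d}\{a,b,d} | deadlocked
Bisimilarity quotient blocks:
  B0 = {s0, t0}
  B1 = {s1, t1}
  B2 = {s2, t2}
s0 ∈ B0, t0 ∈ B0 → same block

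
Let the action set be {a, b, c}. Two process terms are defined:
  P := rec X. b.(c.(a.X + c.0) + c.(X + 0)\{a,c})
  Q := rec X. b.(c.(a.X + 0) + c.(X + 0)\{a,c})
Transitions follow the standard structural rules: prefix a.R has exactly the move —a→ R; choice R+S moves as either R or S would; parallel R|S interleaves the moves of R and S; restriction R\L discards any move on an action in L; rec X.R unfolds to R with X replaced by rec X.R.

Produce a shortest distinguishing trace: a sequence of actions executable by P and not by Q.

LTS(P): 6 reachable states
  s0 = rec X. b.(c.(a.X + c.0) + c.(X + 0)\{a,c}) ⊢ --b--▸ s1
  s1 = c.(a.(rec X. b.(c.(a.X + c.0) + c.(X + 0)\{a,c})) + c.0) + c.((rec X. b.(c.(a.X + c.0) + c.(X + 0)\{a,c})) + 0)\{a,c} ⊢ --c--▸ s2, --c--▸ s3
  s2 = ((rec X. b.(c.(a.X + c.0) + c.(X + 0)\{a,c})) + 0)\{a,c} ⊢ --b--▸ s4
  s3 = a.(rec X. b.(c.(a.X + c.0) + c.(X + 0)\{a,c})) + c.0 ⊢ --a--▸ s0, --c--▸ s5
  s4 = (c.(a.(rec X. b.(c.(a.X + c.0) + c.(X + 0)\{a,c})) + c.0) + c.((rec X. b.(c.(a.X + c.0) + c.(X + 0)\{a,c})) + 0)\{a,c})\{a,c} ⊢ stopped
  s5 = 0 ⊢ stopped
LTS(Q): 5 reachable states
  t0 = rec X. b.(c.(a.X + 0) + c.(X + 0)\{a,c}) ⊢ --b--▸ t1
  t1 = c.(a.(rec X. b.(c.(a.X + 0) + c.(X + 0)\{a,c})) + 0) + c.((rec X. b.(c.(a.X + 0) + c.(X + 0)\{a,c})) + 0)\{a,c} ⊢ --c--▸ t2, --c--▸ t3
  t2 = ((rec X. b.(c.(a.X + 0) + c.(X + 0)\{a,c})) + 0)\{a,c} ⊢ --b--▸ t4
  t3 = a.(rec X. b.(c.(a.X + 0) + c.(X + 0)\{a,c})) + 0 ⊢ --a--▸ t0
  t4 = (c.(a.(rec X. b.(c.(a.X + 0) + c.(X + 0)\{a,c})) + 0) + c.((rec X. b.(c.(a.X + 0) + c.(X + 0)\{a,c})) + 0)\{a,c})\{a,c} ⊢ stopped
Trace ⟨bcc⟩ through P, begin at {s0}:
  after b @ step 1: {s1}
  after c @ step 2: {s2, s3}
  after c @ step 3: {s5}
  — P admits the full trace.
Trace ⟨bcc⟩ through Q, begin at {t0}:
  after b @ step 1: {t1}
  after c @ step 2: {t2, t3}
  after c @ step 3: ∅  — Q cannot continue

bcc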